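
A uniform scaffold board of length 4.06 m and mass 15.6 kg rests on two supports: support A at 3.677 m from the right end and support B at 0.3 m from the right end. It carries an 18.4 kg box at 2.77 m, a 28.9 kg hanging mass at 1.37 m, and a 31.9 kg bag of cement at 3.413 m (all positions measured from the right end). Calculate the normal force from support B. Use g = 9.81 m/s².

R_B ≈ 341 N

Taking torques about support A:
Beam weight: 15.6 × 9.81 = 153 N down at 2.03 m → arm 1.647 m, τ = 153 × 1.647 = 252 N·m clockwise.
Box: 18.4 × 9.81 = 180.5 N down at 2.77 m → arm 0.907 m, τ = 180.5 × 0.907 = 163.7 N·m clockwise.
Hanging mass: 28.9 × 9.81 = 283.5 N down at 1.37 m → arm 2.307 m, τ = 283.5 × 2.307 = 654 N·m clockwise.
Bag of cement: 31.9 × 9.81 = 312.9 N down at 3.413 m → arm 0.264 m, τ = 312.9 × 0.264 = 82.61 N·m clockwise.
Net load moment about support A = 1152 N·m clockwise.
Reaction R at support B is upward at 0.3 m, arm 3.377 m → moment R × 3.377 counterclockwise.
Στ = 0 ⇒ R × 3.377 = 1152 ⇒ R = 341 N.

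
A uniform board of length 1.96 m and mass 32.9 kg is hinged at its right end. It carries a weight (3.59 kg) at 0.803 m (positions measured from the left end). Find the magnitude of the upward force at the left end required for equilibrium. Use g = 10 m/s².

Sum moments about the right end (the unknown pivot reaction has zero arm there).
Beam weight: 32.9 × 10 = 329 N down at 0.98 m → arm 0.98 m, τ = 329 × 0.98 = 322.4 N·m counterclockwise.
Weight: 3.59 × 10 = 35.9 N down at 0.803 m → arm 1.157 m, τ = 35.9 × 1.157 = 41.54 N·m counterclockwise.
Net moment of the loads = 363.9 N·m counterclockwise.
The upward force F acts at the left end, arm 1.96 m, giving F × 1.96 clockwise.
Balancing moments: F × 1.96 = 363.9, giving F = 363.9 / 1.96 = 186 N.

F ≈ 186 N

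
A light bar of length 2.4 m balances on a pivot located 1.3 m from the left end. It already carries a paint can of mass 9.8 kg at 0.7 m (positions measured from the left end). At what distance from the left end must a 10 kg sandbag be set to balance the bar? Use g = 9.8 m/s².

x ≈ 1.89 m from the left end

About the pivot (at 1.3 m from the left end):
Paint can: 9.8 × 9.8 = 96.04 N down at 0.7 m → arm 0.6 m, τ = 96.04 × 0.6 = 57.62 N·m counterclockwise.
Net moment of existing loads = 57.62 N·m counterclockwise.
The sandbag weighs 10 × 9.8 = 98 N and must supply an equal clockwise moment, so its lever arm about the pivot is 57.62 / 98 = 0.588 m.
That puts it at 1.3 + 0.588 = 1.89 m from the left end.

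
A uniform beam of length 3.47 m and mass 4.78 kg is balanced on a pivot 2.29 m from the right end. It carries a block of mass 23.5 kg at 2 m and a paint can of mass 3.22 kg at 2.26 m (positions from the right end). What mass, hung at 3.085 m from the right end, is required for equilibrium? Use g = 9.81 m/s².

m ≈ 12 kg

Taking torques about the pivot (at 2.29 m from the right end):
Beam weight: 4.78 × 9.81 = 46.89 N down at 1.735 m → arm 0.555 m, τ = 46.89 × 0.555 = 26.02 N·m clockwise.
Block: 23.5 × 9.81 = 230.5 N down at 2 m → arm 0.29 m, τ = 230.5 × 0.29 = 66.84 N·m clockwise.
Paint can: 3.22 × 9.81 = 31.59 N down at 2.26 m → arm 0.03 m, τ = 31.59 × 0.03 = 0.9477 N·m clockwise.
Net moment of known loads = 93.81 N·m clockwise.
An unknown mass m at 3.085 m has arm 0.795 m; its moment is m·g·0.795 counterclockwise.
Balancing moments: m × 9.81 × 0.795 = 93.81, giving m = 93.81 / (9.81 × 0.795) = 12 kg.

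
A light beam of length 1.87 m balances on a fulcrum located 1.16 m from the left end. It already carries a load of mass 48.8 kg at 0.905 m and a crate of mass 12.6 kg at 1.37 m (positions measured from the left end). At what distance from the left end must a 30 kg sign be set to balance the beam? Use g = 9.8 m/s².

Choose the fulcrum (at 1.16 m from the left end) as the axis so the support reaction has zero arm there.
Load: 48.8 × 9.8 = 478.2 N down at 0.905 m → arm 0.255 m, τ = 478.2 × 0.255 = 121.9 N·m counterclockwise.
Crate: 12.6 × 9.8 = 123.5 N down at 1.37 m → arm 0.21 m, τ = 123.5 × 0.21 = 25.93 N·m clockwise.
Net moment of existing loads = 95.97 N·m counterclockwise.
The sign weighs 30 × 9.8 = 294 N and must supply an equal clockwise moment, so its lever arm about the fulcrum is 95.97 / 294 = 0.326 m.
That puts it at 1.16 + 0.326 = 1.49 m from the left end.

x ≈ 1.49 m from the left end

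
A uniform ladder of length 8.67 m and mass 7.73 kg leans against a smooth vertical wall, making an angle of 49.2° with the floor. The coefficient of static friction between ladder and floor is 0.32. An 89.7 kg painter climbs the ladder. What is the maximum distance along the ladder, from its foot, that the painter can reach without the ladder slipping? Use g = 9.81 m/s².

Taking torques about the foot of the ladder:
Ladder weight 7.73×9.81 = 75.83 N acts at 4.335 m along the ladder; its horizontal arm is 4.335·cos49.2° = 2.833 m → τ = 214.8 N·m clockwise.
Painter weight 89.7×9.81 = 880 N at distance d → arm d·cos49.2° → τ = 880·d·0.6534 clockwise.
Wall normal N at the top has arm L sinθ = 6.563 m counterclockwise, so Στ = 0 gives N·6.563 = 214.8 + 575·d.
ΣFy = 0 ⇒ N_floor = 955.8 N, so the maximum friction is μ_s·N_floor = 0.32×955.8 = 305.9 N. ΣFx = 0 ⇒ N_wall = f, so at the slipping point N = 305.9 N.
Substituting: 305.9×6.563 = 214.8 + 575·d ⇒ d = (2008 − 214.8) / 575 = 3.12 m.

d ≈ 3.12 m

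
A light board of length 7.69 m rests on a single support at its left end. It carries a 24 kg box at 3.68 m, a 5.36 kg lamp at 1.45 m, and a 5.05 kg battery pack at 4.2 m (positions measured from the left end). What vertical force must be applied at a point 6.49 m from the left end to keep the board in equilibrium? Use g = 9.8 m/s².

F ≈ 177 N

About the left end:
Box: 24 × 9.8 = 235.2 N down at 3.68 m → arm 3.68 m, τ = 235.2 × 3.68 = 865.5 N·m clockwise.
Lamp: 5.36 × 9.8 = 52.53 N down at 1.45 m → arm 1.45 m, τ = 52.53 × 1.45 = 76.17 N·m clockwise.
Battery pack: 5.05 × 9.8 = 49.49 N down at 4.2 m → arm 4.2 m, τ = 49.49 × 4.2 = 207.9 N·m clockwise.
Net moment of the loads = 1150 N·m clockwise.
The upward force F acts at a point 6.49 m from the left end, arm 6.49 m, giving F × 6.49 counterclockwise.
Setting net torque to zero: F × 6.49 = 1150 → F = 1150 / 6.49 = 177 N.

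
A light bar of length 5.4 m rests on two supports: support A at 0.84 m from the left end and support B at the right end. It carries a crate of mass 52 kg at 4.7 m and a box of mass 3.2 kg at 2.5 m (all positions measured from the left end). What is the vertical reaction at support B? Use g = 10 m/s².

R_B ≈ 452 N

Take moments about support A.
Crate: 52 × 10 = 520 N down at 4.7 m → arm 3.86 m, τ = 520 × 3.86 = 2007 N·m clockwise.
Box: 3.2 × 10 = 32 N down at 2.5 m → arm 1.66 m, τ = 32 × 1.66 = 53.12 N·m clockwise.
Net load moment about support A = 2060 N·m clockwise.
Reaction R at support B is upward at 5.4 m, arm 4.56 m → moment R × 4.56 counterclockwise.
Στ = 0 ⇒ R × 4.56 = 2060 ⇒ R = 452 N.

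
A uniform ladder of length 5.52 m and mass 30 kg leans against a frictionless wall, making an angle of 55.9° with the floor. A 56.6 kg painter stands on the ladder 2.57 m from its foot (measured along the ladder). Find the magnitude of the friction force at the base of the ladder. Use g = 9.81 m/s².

f ≈ 275 N

About the foot of the ladder:
Ladder weight 30×9.81 = 294.3 N acts at 2.76 m along the ladder; its horizontal arm is 2.76·cos55.9° = 1.547 m → τ = 455.3 N·m clockwise.
Painter: 56.6×9.81 = 555.2 N at 2.57 m → arm 1.441 m → τ = 800 N·m clockwise.
Wall normal N acts horizontally at the top; its moment arm is the height L sinθ = 5.52·sin55.9° = 4.571 m, counterclockwise.
Στ = 0 ⇒ N × 4.571 = 1255 ⇒ N = 275 N.
ΣFx = 0: friction at the foot balances the wall's push, so f = N_wall = 275 N.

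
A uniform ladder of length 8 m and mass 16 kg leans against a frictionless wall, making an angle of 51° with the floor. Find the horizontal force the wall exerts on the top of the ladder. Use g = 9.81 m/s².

About the foot of the ladder:
Ladder weight 16×9.81 = 157 N acts at 4 m along the ladder; its horizontal arm is 4·cos51° = 2.517 m → τ = 395.2 N·m clockwise.
Wall normal N acts horizontally at the top; its moment arm is the height L sinθ = 8·sin51° = 6.217 m, counterclockwise.
Setting net torque to zero: N × 6.217 = 395.2 → N = 63.6 N.

N_wall ≈ 63.6 N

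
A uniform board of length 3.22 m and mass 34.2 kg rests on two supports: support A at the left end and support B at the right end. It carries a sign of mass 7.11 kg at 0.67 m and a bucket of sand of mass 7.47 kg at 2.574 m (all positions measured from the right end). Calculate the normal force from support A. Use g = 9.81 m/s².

About support B:
Beam weight: 34.2 × 9.81 = 335.5 N down at 1.61 m → arm 1.61 m, τ = 335.5 × 1.61 = 540.2 N·m counterclockwise.
Sign: 7.11 × 9.81 = 69.75 N down at 0.67 m → arm 0.67 m, τ = 69.75 × 0.67 = 46.73 N·m counterclockwise.
Bucket of sand: 7.47 × 9.81 = 73.28 N down at 2.574 m → arm 2.574 m, τ = 73.28 × 2.574 = 188.6 N·m counterclockwise.
Net load moment about support B = 775.5 N·m counterclockwise.
Reaction R at support A is upward at 3.22 m, arm 3.22 m → moment R × 3.22 clockwise.
For rotational equilibrium, R × 3.22 = 775.5, so R = 241 N.

R_A ≈ 241 N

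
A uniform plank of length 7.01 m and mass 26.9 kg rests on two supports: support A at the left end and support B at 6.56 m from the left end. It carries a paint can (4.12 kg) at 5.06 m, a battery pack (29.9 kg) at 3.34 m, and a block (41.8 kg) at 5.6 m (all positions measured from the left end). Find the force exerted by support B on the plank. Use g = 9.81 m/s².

R_B ≈ 672 N

Choose support A as the axis so its reaction then has zero moment arm.
Beam weight: 26.9 × 9.81 = 263.9 N down at 3.505 m → arm 3.505 m, τ = 263.9 × 3.505 = 925 N·m clockwise.
Paint can: 4.12 × 9.81 = 40.42 N down at 5.06 m → arm 5.06 m, τ = 40.42 × 5.06 = 204.5 N·m clockwise.
Battery pack: 29.9 × 9.81 = 293.3 N down at 3.34 m → arm 3.34 m, τ = 293.3 × 3.34 = 979.6 N·m clockwise.
Block: 41.8 × 9.81 = 410.1 N down at 5.6 m → arm 5.6 m, τ = 410.1 × 5.6 = 2297 N·m clockwise.
Net load moment about support A = 4406 N·m clockwise.
Reaction R at support B is upward at 6.56 m, arm 6.56 m → moment R × 6.56 counterclockwise.
Στ = 0 ⇒ R × 6.56 = 4406 ⇒ R = 672 N.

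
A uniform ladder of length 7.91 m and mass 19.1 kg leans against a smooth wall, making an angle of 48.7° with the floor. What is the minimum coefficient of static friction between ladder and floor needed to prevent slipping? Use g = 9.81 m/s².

μ_min ≈ 0.439

Taking torques about the foot of the ladder:
Ladder weight 19.1×9.81 = 187.4 N acts at 3.955 m along the ladder; its horizontal arm is 3.955·cos48.7° = 2.61 m → τ = 489.1 N·m clockwise.
Wall normal N acts horizontally at the top; its moment arm is the height L sinθ = 7.91·sin48.7° = 5.942 m, counterclockwise.
Στ = 0 ⇒ N × 5.942 = 489.1 ⇒ N = 82.31 N.
ΣFx = 0 ⇒ f = N_wall = 82.31 N. ΣFy = 0 ⇒ N_floor = 187.4 N.
μ_min = f / N_floor = 82.31 / 187.4 = 0.439.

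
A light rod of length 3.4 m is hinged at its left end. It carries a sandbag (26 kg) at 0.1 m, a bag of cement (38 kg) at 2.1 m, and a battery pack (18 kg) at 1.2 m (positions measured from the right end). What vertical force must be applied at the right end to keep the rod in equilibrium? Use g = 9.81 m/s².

Sum moments about the left end (the unknown pivot reaction has zero arm there).
Sandbag: 26 × 9.81 = 255.1 N down at 0.1 m → arm 3.3 m, τ = 255.1 × 3.3 = 841.8 N·m clockwise.
Bag of cement: 38 × 9.81 = 372.8 N down at 2.1 m → arm 1.3 m, τ = 372.8 × 1.3 = 484.6 N·m clockwise.
Battery pack: 18 × 9.81 = 176.6 N down at 1.2 m → arm 2.2 m, τ = 176.6 × 2.2 = 388.5 N·m clockwise.
Net moment of the loads = 1715 N·m clockwise.
The upward force F acts at the right end, arm 3.4 m, giving F × 3.4 counterclockwise.
Στ = 0 ⇒ F × 3.4 = 1715 ⇒ F = 1715 / 3.4 = 504 N.

F ≈ 504 N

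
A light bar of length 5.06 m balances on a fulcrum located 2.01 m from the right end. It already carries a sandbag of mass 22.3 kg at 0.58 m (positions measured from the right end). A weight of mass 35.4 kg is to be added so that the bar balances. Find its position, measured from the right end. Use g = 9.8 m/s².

Sum moments about the fulcrum (at 2.01 m from the right end) (the support reaction has zero arm there).
Sandbag: 22.3 × 9.8 = 218.5 N down at 0.58 m → arm 1.43 m, τ = 218.5 × 1.43 = 312.5 N·m clockwise.
Net moment of existing loads = 312.5 N·m clockwise.
The weight weighs 35.4 × 9.8 = 346.9 N and must supply an equal counterclockwise moment, so its lever arm about the fulcrum is 312.5 / 346.9 = 0.901 m.
That puts it at 2.01 + 0.901 = 2.91 m from the right end.

x ≈ 2.91 m from the right end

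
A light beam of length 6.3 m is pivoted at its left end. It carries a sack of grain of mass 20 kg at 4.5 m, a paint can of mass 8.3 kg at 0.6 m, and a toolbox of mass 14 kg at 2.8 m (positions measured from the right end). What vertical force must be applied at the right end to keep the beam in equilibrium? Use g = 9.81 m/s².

Sum moments about the left end (the unknown pivot reaction has zero arm there).
Sack of grain: 20 × 9.81 = 196.2 N down at 4.5 m → arm 1.8 m, τ = 196.2 × 1.8 = 353.2 N·m clockwise.
Paint can: 8.3 × 9.81 = 81.42 N down at 0.6 m → arm 5.7 m, τ = 81.42 × 5.7 = 464.1 N·m clockwise.
Toolbox: 14 × 9.81 = 137.3 N down at 2.8 m → arm 3.5 m, τ = 137.3 × 3.5 = 480.6 N·m clockwise.
Net moment of the loads = 1298 N·m clockwise.
The upward force F acts at the right end, arm 6.3 m, giving F × 6.3 counterclockwise.
Balancing moments: F × 6.3 = 1298, giving F = 1298 / 6.3 = 206 N.

F ≈ 206 N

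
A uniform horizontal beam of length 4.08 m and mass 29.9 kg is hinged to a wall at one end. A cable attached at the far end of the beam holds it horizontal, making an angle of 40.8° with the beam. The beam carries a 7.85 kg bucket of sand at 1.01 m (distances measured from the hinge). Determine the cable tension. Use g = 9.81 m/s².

T ≈ 254 N

Taking torques about the hinge:
Beam weight: 29.9 × 9.81 = 293.3 N down at 2.04 m → arm 2.04 m, τ = 293.3 × 2.04 = 598.3 N·m clockwise.
Bucket of sand: 7.85 × 9.81 = 77.01 N down at 1.01 m → arm 1.01 m, τ = 77.01 × 1.01 = 77.78 N·m clockwise.
Total clockwise load moment = 676.1 N·m.
The cable tension T acts at 4.08 m; only its component perpendicular to the beam, T sinθ, produces torque. sin 40.8° = 0.6534.
Στ = 0 ⇒ T × 4.08 × 0.6534 = 676.1 ⇒ T = 676.1 / 2.666 = 254 N.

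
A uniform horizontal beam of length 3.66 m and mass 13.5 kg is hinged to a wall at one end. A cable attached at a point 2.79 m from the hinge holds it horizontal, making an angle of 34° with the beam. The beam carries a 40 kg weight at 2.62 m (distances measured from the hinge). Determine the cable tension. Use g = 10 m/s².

Taking torques about the hinge:
Beam weight: 13.5 × 10 = 135 N down at 1.83 m → arm 1.83 m, τ = 135 × 1.83 = 247.1 N·m clockwise.
Weight: 40 × 10 = 400 N down at 2.62 m → arm 2.62 m, τ = 400 × 2.62 = 1048 N·m clockwise.
Total clockwise load moment = 1295 N·m.
The cable tension T acts at 2.79 m; only its component perpendicular to the beam, T sinθ, produces torque. sin 34° = 0.5592.
Στ = 0 ⇒ T × 2.79 × 0.5592 = 1295 ⇒ T = 1295 / 1.56 = 830 N.

T ≈ 830 N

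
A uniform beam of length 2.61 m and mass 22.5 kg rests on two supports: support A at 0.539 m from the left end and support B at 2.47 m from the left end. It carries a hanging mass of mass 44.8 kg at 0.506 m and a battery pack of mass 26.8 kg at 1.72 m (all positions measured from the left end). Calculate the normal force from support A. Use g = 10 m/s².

Choose support B as the axis so its reaction then has zero moment arm.
Beam weight: 22.5 × 10 = 225 N down at 1.305 m → arm 1.165 m, τ = 225 × 1.165 = 262.1 N·m counterclockwise.
Hanging mass: 44.8 × 10 = 448 N down at 0.506 m → arm 1.964 m, τ = 448 × 1.964 = 879.9 N·m counterclockwise.
Battery pack: 26.8 × 10 = 268 N down at 1.72 m → arm 0.75 m, τ = 268 × 0.75 = 201 N·m counterclockwise.
Net load moment about support B = 1343 N·m counterclockwise.
Reaction R at support A is upward at 0.539 m, arm 1.931 m → moment R × 1.931 clockwise.
Balancing moments: R × 1.931 = 1343, giving R = 695 N.

R_A ≈ 695 N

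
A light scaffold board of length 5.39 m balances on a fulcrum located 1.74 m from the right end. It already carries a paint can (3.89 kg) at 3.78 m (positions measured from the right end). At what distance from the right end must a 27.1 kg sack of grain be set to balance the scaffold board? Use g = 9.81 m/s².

Take moments about the fulcrum (at 1.74 m from the right end).
Paint can: 3.89 × 9.81 = 38.16 N down at 3.78 m → arm 2.04 m, τ = 38.16 × 2.04 = 77.85 N·m counterclockwise.
Net moment of existing loads = 77.85 N·m counterclockwise.
The sack of grain weighs 27.1 × 9.81 = 265.9 N and must supply an equal clockwise moment, so its lever arm about the fulcrum is 77.85 / 265.9 = 0.293 m.
That puts it at 1.74 − 0.293 = 1.45 m from the right end.

x ≈ 1.45 m from the right end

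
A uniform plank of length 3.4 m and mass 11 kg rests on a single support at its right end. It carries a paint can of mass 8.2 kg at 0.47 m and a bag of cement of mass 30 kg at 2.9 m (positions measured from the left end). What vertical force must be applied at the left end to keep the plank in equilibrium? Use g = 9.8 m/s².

F ≈ 166 N

Take moments about the right end.
Beam weight: 11 × 9.8 = 107.8 N down at 1.7 m → arm 1.7 m, τ = 107.8 × 1.7 = 183.3 N·m counterclockwise.
Paint can: 8.2 × 9.8 = 80.36 N down at 0.47 m → arm 2.93 m, τ = 80.36 × 2.93 = 235.5 N·m counterclockwise.
Bag of cement: 30 × 9.8 = 294 N down at 2.9 m → arm 0.5 m, τ = 294 × 0.5 = 147 N·m counterclockwise.
Net moment of the loads = 565.8 N·m counterclockwise.
The upward force F acts at the left end, arm 3.4 m, giving F × 3.4 clockwise.
For rotational equilibrium, F × 3.4 = 565.8, so F = 565.8 / 3.4 = 166 N.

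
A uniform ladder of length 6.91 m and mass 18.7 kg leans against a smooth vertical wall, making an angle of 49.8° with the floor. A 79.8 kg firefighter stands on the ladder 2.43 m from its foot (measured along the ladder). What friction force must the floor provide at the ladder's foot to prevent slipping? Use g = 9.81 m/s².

About the foot of the ladder:
Ladder weight 18.7×9.81 = 183.4 N acts at 3.455 m along the ladder; its horizontal arm is 3.455·cos49.8° = 2.23 m → τ = 409 N·m clockwise.
Firefighter: 79.8×9.81 = 782.8 N at 2.43 m → arm 1.568 m → τ = 1227 N·m clockwise.
Wall normal N acts horizontally at the top; its moment arm is the height L sinθ = 6.91·sin49.8° = 5.278 m, counterclockwise.
For rotational equilibrium, N × 5.278 = 1636, so N = 310 N.
ΣFx = 0: friction at the foot balances the wall's push, so f = N_wall = 310 N.

f ≈ 310 N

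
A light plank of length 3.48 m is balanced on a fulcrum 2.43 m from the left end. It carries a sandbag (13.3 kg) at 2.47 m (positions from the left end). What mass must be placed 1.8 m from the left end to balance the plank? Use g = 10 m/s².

m ≈ 0.844 kg

Sum moments about the fulcrum (at 2.43 m from the left end) (the support reaction has zero arm there).
Sandbag: 13.3 × 10 = 133 N down at 2.47 m → arm 0.04 m, τ = 133 × 0.04 = 5.32 N·m clockwise.
Net moment of known loads = 5.32 N·m clockwise.
An unknown mass m at 1.8 m has arm 0.63 m; its moment is m·g·0.63 counterclockwise.
Στ = 0 ⇒ m × 10 × 0.63 = 5.32 ⇒ m = 5.32 / (10 × 0.63) = 0.844 kg.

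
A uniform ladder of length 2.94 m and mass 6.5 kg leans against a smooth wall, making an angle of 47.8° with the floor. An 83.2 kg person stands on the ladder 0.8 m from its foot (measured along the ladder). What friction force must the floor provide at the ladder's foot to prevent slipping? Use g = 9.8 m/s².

f ≈ 230 N

Take moments about the foot of the ladder.
Ladder weight 6.5×9.8 = 63.7 N acts at 1.47 m along the ladder; its horizontal arm is 1.47·cos47.8° = 0.9874 m → τ = 62.9 N·m clockwise.
Person: 83.2×9.8 = 815.4 N at 0.8 m → arm 0.5374 m → τ = 438.2 N·m clockwise.
Wall normal N acts horizontally at the top; its moment arm is the height L sinθ = 2.94·sin47.8° = 2.178 m, counterclockwise.
Setting net torque to zero: N × 2.178 = 501.1 → N = 230 N.
ΣFx = 0: friction at the foot balances the wall's push, so f = N_wall = 230 N.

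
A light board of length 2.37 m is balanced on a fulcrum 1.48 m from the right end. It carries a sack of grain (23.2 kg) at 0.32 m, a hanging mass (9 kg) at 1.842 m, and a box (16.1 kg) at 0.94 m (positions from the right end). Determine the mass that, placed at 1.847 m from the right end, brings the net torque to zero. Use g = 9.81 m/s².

m ≈ 88.1 kg

Choose the fulcrum (at 1.48 m from the right end) as the axis so the support reaction has zero arm there.
Sack of grain: 23.2 × 9.81 = 227.6 N down at 0.32 m → arm 1.16 m, τ = 227.6 × 1.16 = 264 N·m clockwise.
Hanging mass: 9 × 9.81 = 88.29 N down at 1.842 m → arm 0.362 m, τ = 88.29 × 0.362 = 31.96 N·m counterclockwise.
Box: 16.1 × 9.81 = 157.9 N down at 0.94 m → arm 0.54 m, τ = 157.9 × 0.54 = 85.27 N·m clockwise.
Net moment of known loads = 317.3 N·m clockwise.
An unknown mass m at 1.847 m has arm 0.367 m; its moment is m·g·0.367 counterclockwise.
Στ = 0 ⇒ m × 9.81 × 0.367 = 317.3 ⇒ m = 317.3 / (9.81 × 0.367) = 88.1 kg.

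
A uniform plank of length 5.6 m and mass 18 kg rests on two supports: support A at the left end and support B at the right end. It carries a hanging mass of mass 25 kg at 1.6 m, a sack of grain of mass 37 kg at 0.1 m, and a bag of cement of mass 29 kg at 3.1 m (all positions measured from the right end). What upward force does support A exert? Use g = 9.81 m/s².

R_A ≈ 322 N

Choose support B as the axis so its reaction then has zero moment arm.
Beam weight: 18 × 9.81 = 176.6 N down at 2.8 m → arm 2.8 m, τ = 176.6 × 2.8 = 494.5 N·m counterclockwise.
Hanging mass: 25 × 9.81 = 245.2 N down at 1.6 m → arm 1.6 m, τ = 245.2 × 1.6 = 392.3 N·m counterclockwise.
Sack of grain: 37 × 9.81 = 363 N down at 0.1 m → arm 0.1 m, τ = 363 × 0.1 = 36.3 N·m counterclockwise.
Bag of cement: 29 × 9.81 = 284.5 N down at 3.1 m → arm 3.1 m, τ = 284.5 × 3.1 = 882 N·m counterclockwise.
Net load moment about support B = 1805 N·m counterclockwise.
Reaction R at support A is upward at 5.6 m, arm 5.6 m → moment R × 5.6 clockwise.
For rotational equilibrium, R × 5.6 = 1805, so R = 322 N.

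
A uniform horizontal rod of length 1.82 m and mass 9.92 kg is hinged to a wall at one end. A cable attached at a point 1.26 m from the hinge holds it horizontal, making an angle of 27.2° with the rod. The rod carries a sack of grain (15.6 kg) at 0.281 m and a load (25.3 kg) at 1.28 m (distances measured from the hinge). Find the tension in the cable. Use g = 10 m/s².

Take moments about the hinge.
Beam weight: 9.92 × 10 = 99.2 N down at 0.91 m → arm 0.91 m, τ = 99.2 × 0.91 = 90.27 N·m clockwise.
Sack of grain: 15.6 × 10 = 156 N down at 0.281 m → arm 0.281 m, τ = 156 × 0.281 = 43.84 N·m clockwise.
Load: 25.3 × 10 = 253 N down at 1.28 m → arm 1.28 m, τ = 253 × 1.28 = 323.8 N·m clockwise.
Total clockwise load moment = 457.9 N·m.
The cable tension T acts at 1.26 m; only its component perpendicular to the rod, T sinθ, produces torque. sin 27.2° = 0.4571.
Balancing moments: T × 1.26 × 0.4571 = 457.9, giving T = 457.9 / 0.5759 = 795 N.

T ≈ 795 N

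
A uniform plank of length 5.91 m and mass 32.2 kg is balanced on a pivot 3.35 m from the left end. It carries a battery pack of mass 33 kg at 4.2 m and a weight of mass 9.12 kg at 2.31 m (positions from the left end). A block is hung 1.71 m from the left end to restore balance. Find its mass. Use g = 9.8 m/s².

Taking torques about the pivot (at 3.35 m from the left end):
Beam weight: 32.2 × 9.8 = 315.6 N down at 2.955 m → arm 0.395 m, τ = 315.6 × 0.395 = 124.7 N·m counterclockwise.
Battery pack: 33 × 9.8 = 323.4 N down at 4.2 m → arm 0.85 m, τ = 323.4 × 0.85 = 274.9 N·m clockwise.
Weight: 9.12 × 9.8 = 89.38 N down at 2.31 m → arm 1.04 m, τ = 89.38 × 1.04 = 92.96 N·m counterclockwise.
Net moment of known loads = 57.24 N·m clockwise.
An unknown mass m at 1.71 m has arm 1.64 m; its moment is m·g·1.64 counterclockwise.
Setting net torque to zero: m × 9.8 × 1.64 = 57.24 → m = 57.24 / (9.8 × 1.64) = 3.56 kg.

m ≈ 3.56 kg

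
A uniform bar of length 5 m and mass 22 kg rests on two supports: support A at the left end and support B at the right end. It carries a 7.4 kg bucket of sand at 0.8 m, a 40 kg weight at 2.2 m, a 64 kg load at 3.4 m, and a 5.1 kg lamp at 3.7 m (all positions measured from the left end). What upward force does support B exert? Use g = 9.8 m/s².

R_B ≈ 755 N

Take moments about support A.
Beam weight: 22 × 9.8 = 215.6 N down at 2.5 m → arm 2.5 m, τ = 215.6 × 2.5 = 539 N·m clockwise.
Bucket of sand: 7.4 × 9.8 = 72.52 N down at 0.8 m → arm 0.8 m, τ = 72.52 × 0.8 = 58.02 N·m clockwise.
Weight: 40 × 9.8 = 392 N down at 2.2 m → arm 2.2 m, τ = 392 × 2.2 = 862.4 N·m clockwise.
Load: 64 × 9.8 = 627.2 N down at 3.4 m → arm 3.4 m, τ = 627.2 × 3.4 = 2132 N·m clockwise.
Lamp: 5.1 × 9.8 = 49.98 N down at 3.7 m → arm 3.7 m, τ = 49.98 × 3.7 = 184.9 N·m clockwise.
Net load moment about support A = 3776 N·m clockwise.
Reaction R at support B is upward at 5 m, arm 5 m → moment R × 5 counterclockwise.
Setting net torque to zero: R × 5 = 3776 → R = 755 N.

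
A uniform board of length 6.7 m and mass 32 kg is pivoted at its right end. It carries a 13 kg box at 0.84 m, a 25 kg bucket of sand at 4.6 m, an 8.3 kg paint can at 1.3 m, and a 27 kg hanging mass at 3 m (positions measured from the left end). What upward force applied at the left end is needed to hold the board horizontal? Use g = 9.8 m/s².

F ≈ 557 N

Taking torques about the right end:
Beam weight: 32 × 9.8 = 313.6 N down at 3.35 m → arm 3.35 m, τ = 313.6 × 3.35 = 1051 N·m counterclockwise.
Box: 13 × 9.8 = 127.4 N down at 0.84 m → arm 5.86 m, τ = 127.4 × 5.86 = 746.6 N·m counterclockwise.
Bucket of sand: 25 × 9.8 = 245 N down at 4.6 m → arm 2.1 m, τ = 245 × 2.1 = 514.5 N·m counterclockwise.
Paint can: 8.3 × 9.8 = 81.34 N down at 1.3 m → arm 5.4 m, τ = 81.34 × 5.4 = 439.2 N·m counterclockwise.
Hanging mass: 27 × 9.8 = 264.6 N down at 3 m → arm 3.7 m, τ = 264.6 × 3.7 = 979 N·m counterclockwise.
Net moment of the loads = 3730 N·m counterclockwise.
The upward force F acts at the left end, arm 6.7 m, giving F × 6.7 clockwise.
For rotational equilibrium, F × 6.7 = 3730, so F = 3730 / 6.7 = 557 N.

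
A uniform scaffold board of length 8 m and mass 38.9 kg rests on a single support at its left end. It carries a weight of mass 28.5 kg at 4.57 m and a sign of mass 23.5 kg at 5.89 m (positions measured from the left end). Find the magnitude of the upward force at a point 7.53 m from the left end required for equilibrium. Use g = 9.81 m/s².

F ≈ 553 N

Taking torques about the left end:
Beam weight: 38.9 × 9.81 = 381.6 N down at 4 m → arm 4 m, τ = 381.6 × 4 = 1526 N·m clockwise.
Weight: 28.5 × 9.81 = 279.6 N down at 4.57 m → arm 4.57 m, τ = 279.6 × 4.57 = 1278 N·m clockwise.
Sign: 23.5 × 9.81 = 230.5 N down at 5.89 m → arm 5.89 m, τ = 230.5 × 5.89 = 1358 N·m clockwise.
Net moment of the loads = 4162 N·m clockwise.
The upward force F acts at a point 7.53 m from the left end, arm 7.53 m, giving F × 7.53 counterclockwise.
Setting net torque to zero: F × 7.53 = 4162 → F = 4162 / 7.53 = 553 N.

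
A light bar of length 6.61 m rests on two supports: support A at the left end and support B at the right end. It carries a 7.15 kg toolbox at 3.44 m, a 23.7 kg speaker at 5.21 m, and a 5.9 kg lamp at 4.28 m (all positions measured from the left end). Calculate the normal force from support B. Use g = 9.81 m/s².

R_B ≈ 257 N

Choose support A as the axis so its reaction then has zero moment arm.
Toolbox: 7.15 × 9.81 = 70.14 N down at 3.44 m → arm 3.44 m, τ = 70.14 × 3.44 = 241.3 N·m clockwise.
Speaker: 23.7 × 9.81 = 232.5 N down at 5.21 m → arm 5.21 m, τ = 232.5 × 5.21 = 1211 N·m clockwise.
Lamp: 5.9 × 9.81 = 57.88 N down at 4.28 m → arm 4.28 m, τ = 57.88 × 4.28 = 247.7 N·m clockwise.
Net load moment about support A = 1700 N·m clockwise.
Reaction R at support B is upward at 6.61 m, arm 6.61 m → moment R × 6.61 counterclockwise.
Στ = 0 ⇒ R × 6.61 = 1700 ⇒ R = 257 N.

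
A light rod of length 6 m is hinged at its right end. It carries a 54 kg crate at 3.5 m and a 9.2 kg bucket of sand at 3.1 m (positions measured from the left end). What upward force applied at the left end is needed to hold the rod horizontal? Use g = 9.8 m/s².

F ≈ 264 N

Take moments about the right end.
Crate: 54 × 9.8 = 529.2 N down at 3.5 m → arm 2.5 m, τ = 529.2 × 2.5 = 1323 N·m counterclockwise.
Bucket of sand: 9.2 × 9.8 = 90.16 N down at 3.1 m → arm 2.9 m, τ = 90.16 × 2.9 = 261.5 N·m counterclockwise.
Net moment of the loads = 1584 N·m counterclockwise.
The upward force F acts at the left end, arm 6 m, giving F × 6 clockwise.
Setting net torque to zero: F × 6 = 1584 → F = 1584 / 6 = 264 N.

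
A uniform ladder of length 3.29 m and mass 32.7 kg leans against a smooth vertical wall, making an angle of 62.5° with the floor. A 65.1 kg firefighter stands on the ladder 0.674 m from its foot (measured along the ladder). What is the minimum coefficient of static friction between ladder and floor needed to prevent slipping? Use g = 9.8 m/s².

μ_min ≈ 0.158

Take moments about the foot of the ladder.
Ladder weight 32.7×9.8 = 320.5 N acts at 1.645 m along the ladder; its horizontal arm is 1.645·cos62.5° = 0.7596 m → τ = 243.5 N·m clockwise.
Firefighter: 65.1×9.8 = 638 N at 0.674 m → arm 0.3112 m → τ = 198.5 N·m clockwise.
Wall normal N acts horizontally at the top; its moment arm is the height L sinθ = 3.29·sin62.5° = 2.918 m, counterclockwise.
Στ = 0 ⇒ N × 2.918 = 442 ⇒ N = 151.5 N.
ΣFx = 0 ⇒ f = N_wall = 151.5 N. ΣFy = 0 ⇒ N_floor = 958.5 N.
μ_min = f / N_floor = 151.5 / 958.5 = 0.158.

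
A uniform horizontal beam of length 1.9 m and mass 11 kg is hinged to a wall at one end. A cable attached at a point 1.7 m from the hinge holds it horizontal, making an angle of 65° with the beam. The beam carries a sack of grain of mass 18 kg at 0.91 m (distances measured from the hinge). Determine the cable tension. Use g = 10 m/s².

Choose the hinge as the axis so the unknown hinge reaction has zero arm there.
Beam weight: 11 × 10 = 110 N down at 0.95 m → arm 0.95 m, τ = 110 × 0.95 = 104.5 N·m clockwise.
Sack of grain: 18 × 10 = 180 N down at 0.91 m → arm 0.91 m, τ = 180 × 0.91 = 163.8 N·m clockwise.
Total clockwise load moment = 268.3 N·m.
The cable tension T acts at 1.7 m; only its component perpendicular to the beam, T sinθ, produces torque. sin 65° = 0.9063.
Balancing moments: T × 1.7 × 0.9063 = 268.3, giving T = 268.3 / 1.541 = 174 N.

T ≈ 174 N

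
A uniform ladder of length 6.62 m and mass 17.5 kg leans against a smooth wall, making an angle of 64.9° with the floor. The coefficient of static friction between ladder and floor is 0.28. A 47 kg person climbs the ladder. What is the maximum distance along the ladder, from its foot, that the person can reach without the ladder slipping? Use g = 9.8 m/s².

d ≈ 4.2 m

Taking torques about the foot of the ladder:
Ladder weight 17.5×9.8 = 171.5 N acts at 3.31 m along the ladder; its horizontal arm is 3.31·cos64.9° = 1.404 m → τ = 240.8 N·m clockwise.
Person weight 47×9.8 = 460.6 N at distance d → arm d·cos64.9° → τ = 460.6·d·0.4242 clockwise.
Wall normal N at the top has arm L sinθ = 5.995 m counterclockwise, so Στ = 0 gives N·5.995 = 240.8 + 195.4·d.
ΣFy = 0 ⇒ N_floor = 632.1 N, so the maximum friction is μ_s·N_floor = 0.28×632.1 = 177 N. ΣFx = 0 ⇒ N_wall = f, so at the slipping point N = 177 N.
Substituting: 177×5.995 = 240.8 + 195.4·d ⇒ d = (1061 − 240.8) / 195.4 = 4.2 m.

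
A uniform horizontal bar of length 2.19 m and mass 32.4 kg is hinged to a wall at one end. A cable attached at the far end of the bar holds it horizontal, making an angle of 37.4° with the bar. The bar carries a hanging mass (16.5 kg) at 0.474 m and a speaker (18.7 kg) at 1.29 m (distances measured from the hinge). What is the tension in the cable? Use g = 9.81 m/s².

T ≈ 497 N

Sum moments about the hinge (the unknown hinge reaction has zero arm there).
Beam weight: 32.4 × 9.81 = 317.8 N down at 1.095 m → arm 1.095 m, τ = 317.8 × 1.095 = 348 N·m clockwise.
Hanging mass: 16.5 × 9.81 = 161.9 N down at 0.474 m → arm 0.474 m, τ = 161.9 × 0.474 = 76.74 N·m clockwise.
Speaker: 18.7 × 9.81 = 183.4 N down at 1.29 m → arm 1.29 m, τ = 183.4 × 1.29 = 236.6 N·m clockwise.
Total clockwise load moment = 661.3 N·m.
The cable tension T acts at 2.19 m; only its component perpendicular to the bar, T sinθ, produces torque. sin 37.4° = 0.6074.
Balancing moments: T × 2.19 × 0.6074 = 661.3, giving T = 661.3 / 1.33 = 497 N.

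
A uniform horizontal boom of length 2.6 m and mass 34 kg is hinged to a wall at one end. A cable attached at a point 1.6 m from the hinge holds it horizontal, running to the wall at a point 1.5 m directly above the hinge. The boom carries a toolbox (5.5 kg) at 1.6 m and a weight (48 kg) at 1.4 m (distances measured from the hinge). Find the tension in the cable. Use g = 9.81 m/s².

Sum moments about the hinge (the unknown hinge reaction has zero arm there).
Beam weight: 34 × 9.81 = 333.5 N down at 1.3 m → arm 1.3 m, τ = 333.5 × 1.3 = 433.6 N·m clockwise.
Toolbox: 5.5 × 9.81 = 53.96 N down at 1.6 m → arm 1.6 m, τ = 53.96 × 1.6 = 86.34 N·m clockwise.
Weight: 48 × 9.81 = 470.9 N down at 1.4 m → arm 1.4 m, τ = 470.9 × 1.4 = 659.3 N·m clockwise.
Total clockwise load moment = 1179 N·m.
The cable tension T acts at 1.6 m; only its component perpendicular to the boom, T sinθ, produces torque. sinθ = h/√(h²+d²) = 1.5/√(1.5²+1.6²) = 0.6839.
For rotational equilibrium, T × 1.6 × 0.6839 = 1179, so T = 1179 / 1.094 = 1080 N.

T ≈ 1080 N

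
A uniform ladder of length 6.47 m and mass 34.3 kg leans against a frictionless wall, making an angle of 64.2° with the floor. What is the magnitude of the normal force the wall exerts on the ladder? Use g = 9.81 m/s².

N_wall ≈ 81.3 N

Taking torques about the foot of the ladder:
Ladder weight 34.3×9.81 = 336.5 N acts at 3.235 m along the ladder; its horizontal arm is 3.235·cos64.2° = 1.408 m → τ = 473.8 N·m clockwise.
Wall normal N acts horizontally at the top; its moment arm is the height L sinθ = 6.47·sin64.2° = 5.825 m, counterclockwise.
Setting net torque to zero: N × 5.825 = 473.8 → N = 81.3 N.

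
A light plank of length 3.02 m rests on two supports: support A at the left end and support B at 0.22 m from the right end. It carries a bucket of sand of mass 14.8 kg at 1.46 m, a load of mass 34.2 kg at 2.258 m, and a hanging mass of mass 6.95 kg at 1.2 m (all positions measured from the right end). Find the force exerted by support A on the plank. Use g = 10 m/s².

R_A ≈ 339 N

Take moments about support B.
Bucket of sand: 14.8 × 10 = 148 N down at 1.46 m → arm 1.24 m, τ = 148 × 1.24 = 183.5 N·m counterclockwise.
Load: 34.2 × 10 = 342 N down at 2.258 m → arm 2.038 m, τ = 342 × 2.038 = 697 N·m counterclockwise.
Hanging mass: 6.95 × 10 = 69.5 N down at 1.2 m → arm 0.98 m, τ = 69.5 × 0.98 = 68.11 N·m counterclockwise.
Net load moment about support B = 948.6 N·m counterclockwise.
Reaction R at support A is upward at 3.02 m, arm 2.8 m → moment R × 2.8 clockwise.
Setting net torque to zero: R × 2.8 = 948.6 → R = 339 N.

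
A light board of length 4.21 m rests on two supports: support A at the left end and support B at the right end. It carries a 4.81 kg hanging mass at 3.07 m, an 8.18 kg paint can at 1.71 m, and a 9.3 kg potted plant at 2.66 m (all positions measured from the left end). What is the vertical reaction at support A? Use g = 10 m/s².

R_A ≈ 95.8 N

Sum moments about support B (its reaction then has zero moment arm).
Hanging mass: 4.81 × 10 = 48.1 N down at 3.07 m → arm 1.14 m, τ = 48.1 × 1.14 = 54.83 N·m counterclockwise.
Paint can: 8.18 × 10 = 81.8 N down at 1.71 m → arm 2.5 m, τ = 81.8 × 2.5 = 204.5 N·m counterclockwise.
Potted plant: 9.3 × 10 = 93 N down at 2.66 m → arm 1.55 m, τ = 93 × 1.55 = 144.2 N·m counterclockwise.
Net load moment about support B = 403.5 N·m counterclockwise.
Reaction R at support A is upward at 0 m, arm 4.21 m → moment R × 4.21 clockwise.
Balancing moments: R × 4.21 = 403.5, giving R = 95.8 N.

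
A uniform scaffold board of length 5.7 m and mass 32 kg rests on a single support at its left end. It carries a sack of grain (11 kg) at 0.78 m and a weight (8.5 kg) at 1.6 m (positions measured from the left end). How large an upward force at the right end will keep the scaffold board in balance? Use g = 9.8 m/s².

F ≈ 195 N

Taking torques about the left end:
Beam weight: 32 × 9.8 = 313.6 N down at 2.85 m → arm 2.85 m, τ = 313.6 × 2.85 = 893.8 N·m clockwise.
Sack of grain: 11 × 9.8 = 107.8 N down at 0.78 m → arm 0.78 m, τ = 107.8 × 0.78 = 84.08 N·m clockwise.
Weight: 8.5 × 9.8 = 83.3 N down at 1.6 m → arm 1.6 m, τ = 83.3 × 1.6 = 133.3 N·m clockwise.
Net moment of the loads = 1111 N·m clockwise.
The upward force F acts at the right end, arm 5.7 m, giving F × 5.7 counterclockwise.
Balancing moments: F × 5.7 = 1111, giving F = 1111 / 5.7 = 195 N.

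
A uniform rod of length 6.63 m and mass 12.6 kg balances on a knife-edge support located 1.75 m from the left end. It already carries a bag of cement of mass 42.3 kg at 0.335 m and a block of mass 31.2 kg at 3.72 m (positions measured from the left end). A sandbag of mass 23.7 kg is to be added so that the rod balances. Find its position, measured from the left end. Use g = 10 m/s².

x ≈ 0.85 m from the left end

Taking torques about the knife-edge support (at 1.75 m from the left end):
Beam weight: 12.6 × 10 = 126 N down at 3.315 m → arm 1.565 m, τ = 126 × 1.565 = 197.2 N·m clockwise.
Bag of cement: 42.3 × 10 = 423 N down at 0.335 m → arm 1.415 m, τ = 423 × 1.415 = 598.5 N·m counterclockwise.
Block: 31.2 × 10 = 312 N down at 3.72 m → arm 1.97 m, τ = 312 × 1.97 = 614.6 N·m clockwise.
Net moment of existing loads = 213.3 N·m clockwise.
The sandbag weighs 23.7 × 10 = 237 N and must supply an equal counterclockwise moment, so its lever arm about the knife-edge support is 213.3 / 237 = 0.9 m.
That puts it at 1.75 − 0.9 = 0.85 m from the left end.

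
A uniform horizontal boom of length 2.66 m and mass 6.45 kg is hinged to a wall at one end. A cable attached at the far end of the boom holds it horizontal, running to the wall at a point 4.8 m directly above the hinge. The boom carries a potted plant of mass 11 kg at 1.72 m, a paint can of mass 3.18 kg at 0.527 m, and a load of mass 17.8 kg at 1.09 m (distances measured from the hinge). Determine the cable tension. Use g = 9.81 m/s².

About the hinge:
Beam weight: 6.45 × 9.81 = 63.27 N down at 1.33 m → arm 1.33 m, τ = 63.27 × 1.33 = 84.15 N·m clockwise.
Potted plant: 11 × 9.81 = 107.9 N down at 1.72 m → arm 1.72 m, τ = 107.9 × 1.72 = 185.6 N·m clockwise.
Paint can: 3.18 × 9.81 = 31.2 N down at 0.527 m → arm 0.527 m, τ = 31.2 × 0.527 = 16.44 N·m clockwise.
Load: 17.8 × 9.81 = 174.6 N down at 1.09 m → arm 1.09 m, τ = 174.6 × 1.09 = 190.3 N·m clockwise.
Total clockwise load moment = 476.5 N·m.
The cable tension T acts at 2.66 m; only its component perpendicular to the boom, T sinθ, produces torque. sinθ = h/√(h²+d²) = 4.8/√(4.8²+2.66²) = 0.8747.
For rotational equilibrium, T × 2.66 × 0.8747 = 476.5, so T = 476.5 / 2.327 = 205 N.

T ≈ 205 N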